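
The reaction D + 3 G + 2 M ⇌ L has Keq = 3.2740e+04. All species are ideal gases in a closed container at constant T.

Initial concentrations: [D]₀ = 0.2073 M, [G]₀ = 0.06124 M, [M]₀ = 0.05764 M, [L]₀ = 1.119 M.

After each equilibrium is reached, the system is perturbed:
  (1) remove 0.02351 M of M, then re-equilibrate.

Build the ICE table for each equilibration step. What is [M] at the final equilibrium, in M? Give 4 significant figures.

[M]_eq = 0.1268 M

Q₀ = 7.0742e+06 vs Keq = 3.2740e+04 ⇒ Q>K, reverse
Step 1:
                   D          G          M          L
  I           0.2073    0.06124    0.05764      1.119
  C          0.04202     0.1261    0.08405   -0.04202
  E           0.2493     0.1873     0.1417      1.077
  solve Keq expr → x = -0.04202; check Q = 3.2740e+04
Then remove 0.02351 M of M.
Step 2:
                   D          G          M          L
  I           0.2493     0.1873     0.1182      1.077
  C         0.004318    0.01295   0.008636  -0.004318
  E           0.2536     0.2003     0.1268      1.073
  solve Keq expr → x = -0.004318; check Q = 3.2740e+04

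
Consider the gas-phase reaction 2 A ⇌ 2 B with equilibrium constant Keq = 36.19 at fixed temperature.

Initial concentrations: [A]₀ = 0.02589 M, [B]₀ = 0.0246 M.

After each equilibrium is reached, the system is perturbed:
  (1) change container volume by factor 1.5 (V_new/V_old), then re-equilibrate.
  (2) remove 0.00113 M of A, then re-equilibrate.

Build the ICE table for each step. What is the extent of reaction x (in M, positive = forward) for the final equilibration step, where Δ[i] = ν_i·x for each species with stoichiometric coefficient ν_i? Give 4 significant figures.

Q₀ = 0.9028 vs Keq = 36.19 ⇒ Q<K, forward
Step 1:
                    A           B
  I           0.02589      0.0246
  C          -0.01869     0.01869
  E          0.007197     0.04329
  solve Keq expr → x = 0.009347; check Q = 36.19
Then change container volume by factor 1.5 (V_new/V_old).
Step 2:
                    A           B
  I          0.004798     0.02886
  C                 0           0
  E          0.004798     0.02886
  solve Keq expr → x = 0; check Q = 36.19
Then remove 0.00113 M of A.
Step 3:
                    A           B
  I          0.003668     0.02886
  C        9.6894e-04 -9.6894e-04
  E          0.004637     0.02789
  solve Keq expr → x = -4.8447e-04; check Q = 36.19

x = -4.8447e-04 M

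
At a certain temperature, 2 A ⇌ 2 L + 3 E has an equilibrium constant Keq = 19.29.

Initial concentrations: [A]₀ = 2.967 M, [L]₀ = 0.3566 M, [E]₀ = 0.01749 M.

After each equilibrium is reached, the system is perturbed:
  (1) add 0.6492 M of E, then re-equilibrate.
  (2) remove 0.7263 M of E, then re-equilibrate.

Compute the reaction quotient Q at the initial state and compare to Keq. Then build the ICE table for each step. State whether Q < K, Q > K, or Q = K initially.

Q₀ = 7.7285e-08 vs Keq = 19.29 ⇒ Q<K, forward
Step 1:
                  A         L         E
  init        2.967    0.3566   0.01749
  Δ          -1.507     1.507     2.261
  eq           1.46     1.864     2.279
  solve Keq expr → x = 0.7537; check Q = 19.29
Then add 0.6492 M of E.
Step 2:
                  A         L         E
  init         1.46     1.864     2.928
  Δ          0.1864   -0.1864   -0.2796
  eq          1.646     1.678     2.648
  solve Keq expr → x = -0.09319; check Q = 19.29
Then remove 0.7263 M of E.
Step 3:
                  A         L         E
  init        1.646     1.678     1.922
  Δ         -0.2094    0.2094    0.3142
  eq          1.437     1.887     2.236
  solve Keq expr → x = 0.1047; check Q = 19.29

Q₀ = 7.7285e-08; Q < K (proceeds forward)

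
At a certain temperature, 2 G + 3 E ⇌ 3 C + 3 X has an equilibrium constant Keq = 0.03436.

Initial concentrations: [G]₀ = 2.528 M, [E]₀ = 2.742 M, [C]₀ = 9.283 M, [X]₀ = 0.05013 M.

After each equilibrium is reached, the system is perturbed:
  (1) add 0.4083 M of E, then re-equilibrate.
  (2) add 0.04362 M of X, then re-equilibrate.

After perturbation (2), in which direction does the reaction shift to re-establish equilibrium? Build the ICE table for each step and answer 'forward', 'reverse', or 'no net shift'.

Q₀ = 7.6489e-04 vs Keq = 0.03436 ⇒ Q<K, forward
Step 1:
                  G         E         C         X
  Initial     2.528     2.742     9.283   0.05013
  Change   -0.07672   -0.1151    0.1151    0.1151
  Equil       2.451     2.627     9.398    0.1652
  solve Keq expr → x = 0.03836; check Q = 0.03436
Then add 0.4083 M of E.
Step 2:
                  G         E         C         X
  Initial     2.451     3.035     9.398    0.1652
  Change   -0.01532  -0.02298   0.02298   0.02298
  Equil       2.436     3.012     9.421    0.1882
  solve Keq expr → x = 0.007661; check Q = 0.03436
Then add 0.04362 M of X.
Step 3:
                  G         E         C         X
  Initial     2.436     3.012     9.421    0.2318
  Change    0.02602   0.03903  -0.03903  -0.03903
  Equil       2.462     3.051     9.382    0.1928
  solve Keq expr → x = -0.01301; check Q = 0.03436

Direction: reverse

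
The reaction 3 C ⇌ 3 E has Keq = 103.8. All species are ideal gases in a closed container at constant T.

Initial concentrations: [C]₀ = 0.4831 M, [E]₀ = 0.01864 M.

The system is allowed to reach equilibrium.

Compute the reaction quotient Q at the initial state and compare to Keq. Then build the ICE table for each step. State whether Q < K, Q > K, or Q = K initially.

Q₀ = 5.7442e-05 vs Keq = 103.8 ⇒ Q<K, forward
Step 1:
                    C           E
  I            0.4831     0.01864
  C           -0.3951      0.3951
  E           0.08803      0.4137
  solve Keq expr → x = 0.1317; check Q = 103.8

Q₀ = 5.7442e-05; Q < K (proceeds forward)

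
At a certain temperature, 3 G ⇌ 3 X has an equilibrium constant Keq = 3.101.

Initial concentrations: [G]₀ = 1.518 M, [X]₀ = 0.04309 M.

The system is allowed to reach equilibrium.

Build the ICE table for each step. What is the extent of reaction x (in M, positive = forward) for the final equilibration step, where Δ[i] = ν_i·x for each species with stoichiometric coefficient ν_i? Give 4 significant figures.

x = 0.2943 M

Q₀ = 2.2873e-05 vs Keq = 3.101 ⇒ Q<K, forward
Step 1:
                    G           X
  init          1.518     0.04309
  Δ            -0.883       0.883
  eq            0.635      0.9261
  solve Keq expr → x = 0.2943; check Q = 3.101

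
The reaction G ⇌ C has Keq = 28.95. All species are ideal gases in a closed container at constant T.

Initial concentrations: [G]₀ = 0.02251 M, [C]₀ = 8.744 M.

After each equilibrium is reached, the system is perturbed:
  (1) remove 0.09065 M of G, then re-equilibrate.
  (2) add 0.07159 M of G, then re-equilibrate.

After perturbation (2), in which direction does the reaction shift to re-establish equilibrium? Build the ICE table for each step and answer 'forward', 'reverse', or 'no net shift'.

Q₀ = 388.4 vs Keq = 28.95 ⇒ Q>K, reverse
Step 1:
                  G         C
  I         0.02251     8.744
  C          0.2702   -0.2702
  E          0.2927     8.474
  solve Keq expr → x = -0.2702; check Q = 28.95
Then remove 0.09065 M of G.
Step 2:
                  G         C
  I          0.2021     8.474
  C         0.08762  -0.08762
  E          0.2897     8.386
  solve Keq expr → x = -0.08762; check Q = 28.95
Then add 0.07159 M of G.
Step 3:
                  G         C
  I          0.3613     8.386
  C         -0.0692    0.0692
  E          0.2921     8.455
  solve Keq expr → x = 0.0692; check Q = 28.95

Direction: forward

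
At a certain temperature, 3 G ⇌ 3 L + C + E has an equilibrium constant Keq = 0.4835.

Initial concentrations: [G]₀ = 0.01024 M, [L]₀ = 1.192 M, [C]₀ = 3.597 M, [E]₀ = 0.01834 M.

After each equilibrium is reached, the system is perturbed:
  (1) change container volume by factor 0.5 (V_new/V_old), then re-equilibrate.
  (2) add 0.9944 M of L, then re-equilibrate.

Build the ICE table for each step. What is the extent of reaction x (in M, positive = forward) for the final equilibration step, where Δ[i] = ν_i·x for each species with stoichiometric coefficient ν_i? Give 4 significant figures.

x = -8.4613e-06 M

Q₀ = 1.0406e+05 vs Keq = 0.4835 ⇒ Q>K, reverse
Step 1:
                   G          L          C          E
  init       0.01024      1.192      3.597    0.01834
  Δ          0.05494   -0.05494   -0.01831   -0.01831
  eq         0.06518      1.137      3.579 2.5453e-05
  solve Keq expr → x = -0.01831; check Q = 0.4835
Then change container volume by factor 0.5 (V_new/V_old).
Step 2:
                   G          L          C          E
  init        0.1304      2.274      7.157 5.0906e-05
  Δ       1.1443e-04 -1.1443e-04 -3.8144e-05 -3.8144e-05
  eq          0.1305      2.274      7.157 1.2762e-05
  solve Keq expr → x = -3.8144e-05; check Q = 0.4835
Then add 0.9944 M of L.
Step 3:
                   G          L          C          E
  init        0.1305      3.268      7.157 1.2762e-05
  Δ       2.5384e-05 -2.5384e-05 -8.4613e-06 -8.4613e-06
  eq          0.1305      3.268      7.157 4.3008e-06
  solve Keq expr → x = -8.4613e-06; check Q = 0.4835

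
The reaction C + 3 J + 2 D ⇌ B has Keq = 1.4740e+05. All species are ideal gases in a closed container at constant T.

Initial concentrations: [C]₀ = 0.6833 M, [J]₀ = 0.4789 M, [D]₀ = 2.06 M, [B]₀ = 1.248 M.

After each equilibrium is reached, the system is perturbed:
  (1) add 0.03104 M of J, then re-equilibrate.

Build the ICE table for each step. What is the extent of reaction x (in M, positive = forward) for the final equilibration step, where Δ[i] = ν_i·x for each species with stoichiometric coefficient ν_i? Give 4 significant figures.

x = 0.01025 M

Q₀ = 3.919 vs Keq = 1.4740e+05 ⇒ Q<K, forward
Step 1:
                  C         J         D         B
  I          0.6833    0.4789      2.06     1.248
  C         -0.1536   -0.4609   -0.3073    0.1536
  E          0.5297   0.01801     1.753     1.402
  solve Keq expr → x = 0.1536; check Q = 1.4740e+05
Then add 0.03104 M of J.
Step 2:
                  C         J         D         B
  I          0.5297   0.04905     1.753     1.402
  C        -0.01025  -0.03074  -0.02049   0.01025
  E          0.5194   0.01832     1.732     1.412
  solve Keq expr → x = 0.01025; check Q = 1.4740e+05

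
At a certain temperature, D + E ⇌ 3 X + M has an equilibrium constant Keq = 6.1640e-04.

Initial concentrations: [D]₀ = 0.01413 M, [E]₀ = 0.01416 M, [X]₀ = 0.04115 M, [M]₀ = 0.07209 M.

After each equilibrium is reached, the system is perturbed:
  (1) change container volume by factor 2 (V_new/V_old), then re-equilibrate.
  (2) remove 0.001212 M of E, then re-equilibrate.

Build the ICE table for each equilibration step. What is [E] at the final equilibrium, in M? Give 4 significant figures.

Q₀ = 0.02511 vs Keq = 6.1640e-04 ⇒ Q>K, reverse
Step 1:
                    D           E           X           M
  init        0.01413     0.01416     0.04115     0.07209
  Δ          0.008106    0.008106    -0.02432   -0.008106
  eq          0.02224     0.02227     0.01683     0.06398
  solve Keq expr → x = -0.008106; check Q = 6.1640e-04
Then change container volume by factor 2 (V_new/V_old).
Step 2:
                    D           E           X           M
  init        0.01112     0.01113    0.008416     0.03199
  Δ         -0.001254   -0.001254    0.003763    0.001254
  eq         0.009864    0.009879     0.01218     0.03325
  solve Keq expr → x = 0.001254; check Q = 6.1640e-04
Then remove 0.001212 M of E.
Step 3:
                    D           E           X           M
  init       0.009864    0.008667     0.01218     0.03325
  Δ        1.3135e-04  1.3135e-04 -3.9404e-04 -1.3135e-04
  eq         0.009995    0.008798     0.01179     0.03312
  solve Keq expr → x = -1.3135e-04; check Q = 6.1640e-04

[E]_eq = 0.008798 M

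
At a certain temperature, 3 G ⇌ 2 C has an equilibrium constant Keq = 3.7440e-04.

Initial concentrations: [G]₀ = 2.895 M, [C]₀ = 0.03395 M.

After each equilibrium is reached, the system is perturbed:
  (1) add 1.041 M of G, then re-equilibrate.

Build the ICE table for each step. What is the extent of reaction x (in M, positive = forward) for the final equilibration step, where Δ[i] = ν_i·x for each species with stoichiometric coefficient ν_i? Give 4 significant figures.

x = 0.02538 M

Q₀ = 4.7504e-05 vs Keq = 3.7440e-04 ⇒ Q<K, forward
Step 1:
                  G         C
  init        2.895   0.03395
  Δ        -0.08574   0.05716
  eq          2.809   0.09111
  solve Keq expr → x = 0.02858; check Q = 3.7440e-04
Then add 1.041 M of G.
Step 2:
                  G         C
  init         3.85   0.09111
  Δ        -0.07614   0.05076
  eq          3.774    0.1419
  solve Keq expr → x = 0.02538; check Q = 3.7440e-04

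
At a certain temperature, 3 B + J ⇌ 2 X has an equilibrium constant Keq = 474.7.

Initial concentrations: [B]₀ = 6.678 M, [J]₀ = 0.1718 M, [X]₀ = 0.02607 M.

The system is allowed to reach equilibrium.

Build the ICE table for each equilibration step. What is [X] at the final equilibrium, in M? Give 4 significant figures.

Q₀ = 1.3284e-05 vs Keq = 474.7 ⇒ Q<K, forward
Step 1:
                    B           J           X
  init          6.678      0.1718     0.02607
  Δ           -0.5154     -0.1718      0.3436
  eq            6.163  1.2300e-06      0.3697
  solve Keq expr → x = 0.1718; check Q = 474.7

[X]_eq = 0.3697 M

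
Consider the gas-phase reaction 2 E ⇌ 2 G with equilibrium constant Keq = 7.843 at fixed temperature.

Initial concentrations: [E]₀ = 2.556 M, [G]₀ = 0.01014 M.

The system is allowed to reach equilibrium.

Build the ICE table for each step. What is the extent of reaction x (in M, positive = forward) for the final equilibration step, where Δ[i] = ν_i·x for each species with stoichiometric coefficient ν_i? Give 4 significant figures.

x = 0.9404 M

Q₀ = 1.5738e-05 vs Keq = 7.843 ⇒ Q<K, forward
Step 1:
                  E         G
  I           2.556   0.01014
  C          -1.881     1.881
  E          0.6752     1.891
  solve Keq expr → x = 0.9404; check Q = 7.843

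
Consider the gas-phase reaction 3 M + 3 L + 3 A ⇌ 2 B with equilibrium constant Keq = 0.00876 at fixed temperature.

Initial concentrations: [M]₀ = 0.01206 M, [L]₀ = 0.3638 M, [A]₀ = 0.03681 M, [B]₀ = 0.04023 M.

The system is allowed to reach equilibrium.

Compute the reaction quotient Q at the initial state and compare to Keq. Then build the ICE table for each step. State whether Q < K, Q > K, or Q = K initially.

Q₀ = 3.8421e+08; Q > K (proceeds reverse)

Q₀ = 3.8421e+08 vs Keq = 0.00876 ⇒ Q>K, reverse
Step 1:
                  M         L         A         B
  init      0.01206    0.3638   0.03681   0.04023
  Δ         0.06032   0.06032   0.06032  -0.04021
  eq        0.07238    0.4241   0.09713 1.5240e-05
  solve Keq expr → x = -0.02011; check Q = 0.00876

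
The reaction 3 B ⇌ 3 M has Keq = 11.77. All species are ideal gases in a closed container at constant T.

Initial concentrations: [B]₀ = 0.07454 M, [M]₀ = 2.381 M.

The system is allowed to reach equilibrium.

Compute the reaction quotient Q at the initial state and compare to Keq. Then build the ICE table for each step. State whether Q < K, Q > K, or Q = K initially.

Q₀ = 3.2592e+04 vs Keq = 11.77 ⇒ Q>K, reverse
Step 1:
                   B          M
  Initial    0.07454      2.381
  Change      0.6753    -0.6753
  Equil       0.7499      1.706
  solve Keq expr → x = -0.2251; check Q = 11.77

Q₀ = 3.2592e+04; Q > K (proceeds reverse)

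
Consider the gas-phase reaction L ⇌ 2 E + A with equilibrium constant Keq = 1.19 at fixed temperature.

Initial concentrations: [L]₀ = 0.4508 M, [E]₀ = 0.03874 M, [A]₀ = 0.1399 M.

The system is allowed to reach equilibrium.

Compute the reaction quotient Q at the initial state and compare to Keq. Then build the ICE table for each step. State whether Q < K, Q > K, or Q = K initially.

Q₀ = 4.6575e-04 vs Keq = 1.19 ⇒ Q<K, forward
Step 1:
                    L           E           A
  init         0.4508     0.03874      0.1399
  Δ              -0.3         0.6         0.3
  eq           0.1508      0.6387      0.4399
  solve Keq expr → x = 0.3; check Q = 1.19

Q₀ = 4.6575e-04; Q < K (proceeds forward)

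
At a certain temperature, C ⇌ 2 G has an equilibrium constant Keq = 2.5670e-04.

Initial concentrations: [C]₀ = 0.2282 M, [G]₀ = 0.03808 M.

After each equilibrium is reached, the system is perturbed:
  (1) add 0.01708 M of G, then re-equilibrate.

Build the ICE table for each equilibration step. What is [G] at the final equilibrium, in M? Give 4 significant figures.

Q₀ = 0.006354 vs Keq = 2.5670e-04 ⇒ Q>K, reverse
Step 1:
                   C          G
  init        0.2282    0.03808
  Δ          0.01509   -0.03018
  eq          0.2433   0.007903
  solve Keq expr → x = -0.01509; check Q = 2.5670e-04
Then add 0.01708 M of G.
Step 2:
                   C          G
  init        0.2433    0.02498
  Δ         0.008472   -0.01694
  eq          0.2518   0.008039
  solve Keq expr → x = -0.008472; check Q = 2.5670e-04

[G]_eq = 0.008039 M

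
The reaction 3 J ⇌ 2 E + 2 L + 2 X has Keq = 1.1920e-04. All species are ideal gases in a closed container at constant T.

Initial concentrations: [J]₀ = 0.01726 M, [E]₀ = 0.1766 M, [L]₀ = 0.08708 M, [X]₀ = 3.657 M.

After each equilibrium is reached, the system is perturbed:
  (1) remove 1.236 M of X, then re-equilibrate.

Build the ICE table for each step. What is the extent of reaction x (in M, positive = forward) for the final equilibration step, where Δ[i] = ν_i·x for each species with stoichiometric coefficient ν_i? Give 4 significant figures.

Q₀ = 615.1 vs Keq = 1.1920e-04 ⇒ Q>K, reverse
Step 1:
                    J           E           L           X
  Initial     0.01726      0.1766     0.08708       3.657
  Change       0.1278    -0.08523    -0.08523    -0.08523
  Equil        0.1451     0.09137    0.001849       3.572
  solve Keq expr → x = -0.04262; check Q = 1.1920e-04
Then remove 1.236 M of X.
Step 2:
                    J           E           L           X
  Initial      0.1451     0.09137    0.001849       2.336
  Change    -0.001365  9.1014e-04  9.1014e-04  9.1014e-04
  Equil        0.1437     0.09228    0.002759       2.337
  solve Keq expr → x = 4.5507e-04; check Q = 1.1920e-04

x = 4.5507e-04 M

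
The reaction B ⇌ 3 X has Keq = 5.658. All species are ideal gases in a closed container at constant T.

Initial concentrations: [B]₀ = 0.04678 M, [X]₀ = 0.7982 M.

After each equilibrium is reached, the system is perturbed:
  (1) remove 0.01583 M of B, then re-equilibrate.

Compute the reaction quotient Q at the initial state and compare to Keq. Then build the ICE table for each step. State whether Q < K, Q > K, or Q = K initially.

Q₀ = 10.87 vs Keq = 5.658 ⇒ Q>K, reverse
Step 1:
                  B         X
  init      0.04678    0.7982
  Δ         0.02232  -0.06697
  eq         0.0691    0.7312
  solve Keq expr → x = -0.02232; check Q = 5.658
Then remove 0.01583 M of B.
Step 2:
                  B         X
  init      0.05327    0.7312
  Δ        0.008695  -0.02609
  eq        0.06197    0.7051
  solve Keq expr → x = -0.008695; check Q = 5.658

Q₀ = 10.87; Q > K (proceeds reverse)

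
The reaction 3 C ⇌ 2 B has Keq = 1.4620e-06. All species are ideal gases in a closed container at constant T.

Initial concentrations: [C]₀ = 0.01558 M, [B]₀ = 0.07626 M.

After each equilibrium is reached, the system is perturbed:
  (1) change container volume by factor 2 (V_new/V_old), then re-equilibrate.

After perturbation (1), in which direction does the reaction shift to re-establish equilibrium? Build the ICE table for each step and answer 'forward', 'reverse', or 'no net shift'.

Direction: reverse

Q₀ = 1538 vs Keq = 1.4620e-06 ⇒ Q>K, reverse
Step 1:
                    C           B
  Initial     0.01558     0.07626
  Change       0.1143     -0.0762
  Equil        0.1299  5.6600e-05
  solve Keq expr → x = -0.0381; check Q = 1.4620e-06
Then change container volume by factor 2 (V_new/V_old).
Step 2:
                    C           B
  Initial     0.06494  2.8300e-05
  Change   1.2425e-05 -8.2831e-06
  Equil       0.06495  2.0017e-05
  solve Keq expr → x = -4.1415e-06; check Q = 1.4620e-06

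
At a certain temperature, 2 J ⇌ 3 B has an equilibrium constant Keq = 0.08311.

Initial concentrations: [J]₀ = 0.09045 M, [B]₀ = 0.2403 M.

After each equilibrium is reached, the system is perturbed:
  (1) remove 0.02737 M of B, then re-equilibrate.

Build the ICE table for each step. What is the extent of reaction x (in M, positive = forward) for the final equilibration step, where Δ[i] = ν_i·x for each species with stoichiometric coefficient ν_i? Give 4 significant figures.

x = 0.00671 M

Q₀ = 1.696 vs Keq = 0.08311 ⇒ Q>K, reverse
Step 1:
                  J         B
  I         0.09045    0.2403
  C         0.07317   -0.1098
  E          0.1636    0.1305
  solve Keq expr → x = -0.03658; check Q = 0.08311
Then remove 0.02737 M of B.
Step 2:
                  J         B
  I          0.1636    0.1032
  C        -0.01342   0.02013
  E          0.1502    0.1233
  solve Keq expr → x = 0.00671; check Q = 0.08311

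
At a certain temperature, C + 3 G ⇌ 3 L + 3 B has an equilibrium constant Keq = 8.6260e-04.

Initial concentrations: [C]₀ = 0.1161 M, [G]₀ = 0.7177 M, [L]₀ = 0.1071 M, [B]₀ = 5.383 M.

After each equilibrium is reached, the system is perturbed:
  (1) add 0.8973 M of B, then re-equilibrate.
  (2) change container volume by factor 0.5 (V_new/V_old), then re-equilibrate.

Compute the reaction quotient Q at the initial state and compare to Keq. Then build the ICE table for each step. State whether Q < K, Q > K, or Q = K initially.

Q₀ = 4.465 vs Keq = 8.6260e-04 ⇒ Q>K, reverse
Step 1:
                   C          G          L          B
  Initial     0.1161     0.7177     0.1071      5.383
  Change      0.0331    0.09929   -0.09929   -0.09929
  Equil       0.1492      0.817   0.007807      5.284
  solve Keq expr → x = -0.0331; check Q = 8.6260e-04
Then add 0.8973 M of B.
Step 2:
                   C          G          L          B
  Initial     0.1492      0.817   0.007807      6.181
  Change  3.7247e-04   0.001117  -0.001117  -0.001117
  Equil       0.1496     0.8181   0.006689       6.18
  solve Keq expr → x = -3.7247e-04; check Q = 8.6260e-04
Then change container volume by factor 0.5 (V_new/V_old).
Step 3:
                   C          G          L          B
  Initial     0.2991      1.636    0.01338      12.36
  Change    0.001636   0.004907  -0.004907  -0.004907
  Equil       0.3008      1.641   0.008472      12.35
  solve Keq expr → x = -0.001636; check Q = 8.6260e-04

Q₀ = 4.465; Q > K (proceeds reverse)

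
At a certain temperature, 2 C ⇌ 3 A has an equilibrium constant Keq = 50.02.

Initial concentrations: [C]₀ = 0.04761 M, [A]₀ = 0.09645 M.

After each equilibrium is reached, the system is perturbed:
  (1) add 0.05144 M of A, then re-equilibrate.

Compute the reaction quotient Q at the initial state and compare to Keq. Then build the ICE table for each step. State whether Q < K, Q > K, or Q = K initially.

Q₀ = 0.3958 vs Keq = 50.02 ⇒ Q<K, forward
Step 1:
                    C           A
  init        0.04761     0.09645
  Δ          -0.03899     0.05848
  eq         0.008623      0.1549
  solve Keq expr → x = 0.01949; check Q = 50.02
Then add 0.05144 M of A.
Step 2:
                    C           A
  init       0.008623      0.2064
  Δ          0.004052   -0.006078
  eq          0.01267      0.2003
  solve Keq expr → x = -0.002026; check Q = 50.02

Q₀ = 0.3958; Q < K (proceeds forward)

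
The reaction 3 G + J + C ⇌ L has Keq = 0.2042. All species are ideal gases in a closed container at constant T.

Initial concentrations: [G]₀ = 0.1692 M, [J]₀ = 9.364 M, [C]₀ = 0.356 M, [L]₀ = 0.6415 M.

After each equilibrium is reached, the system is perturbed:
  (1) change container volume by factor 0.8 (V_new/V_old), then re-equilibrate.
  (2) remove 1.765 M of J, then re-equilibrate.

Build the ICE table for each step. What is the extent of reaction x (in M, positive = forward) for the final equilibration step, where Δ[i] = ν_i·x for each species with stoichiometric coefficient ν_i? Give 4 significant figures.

x = -0.01062 M

Q₀ = 39.73 vs Keq = 0.2042 ⇒ Q>K, reverse
Step 1:
                    G           J           C           L
  Initial      0.1692       9.364       0.356      0.6415
  Change       0.5789       0.193       0.193      -0.193
  Equil        0.7481       9.557       0.549      0.4485
  solve Keq expr → x = -0.193; check Q = 0.2042
Then change container volume by factor 0.8 (V_new/V_old).
Step 2:
                    G           J           C           L
  Initial      0.9351       11.95      0.6862      0.5607
  Change      -0.1904    -0.06346    -0.06346     0.06346
  Equil        0.7447       11.88      0.6227      0.6241
  solve Keq expr → x = 0.06346; check Q = 0.2042
Then remove 1.765 M of J.
Step 3:
                    G           J           C           L
  Initial      0.7447       10.12      0.6227      0.6241
  Change      0.03186     0.01062     0.01062    -0.01062
  Equil        0.7766       10.13      0.6334      0.6135
  solve Keq expr → x = -0.01062; check Q = 0.2042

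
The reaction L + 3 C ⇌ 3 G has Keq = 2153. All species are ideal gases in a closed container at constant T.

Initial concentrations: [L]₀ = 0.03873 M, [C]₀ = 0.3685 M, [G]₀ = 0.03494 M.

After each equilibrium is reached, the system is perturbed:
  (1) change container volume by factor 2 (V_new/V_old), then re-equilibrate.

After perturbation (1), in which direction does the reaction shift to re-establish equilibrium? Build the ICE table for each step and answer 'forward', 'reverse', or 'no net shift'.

Direction: reverse

Q₀ = 0.02201 vs Keq = 2153 ⇒ Q<K, forward
Step 1:
                    L           C           G
  I           0.03873      0.3685     0.03494
  C          -0.03863     -0.1159      0.1159
  E        9.8881e-05      0.2526      0.1508
  solve Keq expr → x = 0.03863; check Q = 2153
Then change container volume by factor 2 (V_new/V_old).
Step 2:
                    L           C           G
  I        4.9441e-05      0.1263     0.07542
  C        4.8530e-05  1.4559e-04 -1.4559e-04
  E        9.7970e-05      0.1264     0.07527
  solve Keq expr → x = -4.8530e-05; check Q = 2153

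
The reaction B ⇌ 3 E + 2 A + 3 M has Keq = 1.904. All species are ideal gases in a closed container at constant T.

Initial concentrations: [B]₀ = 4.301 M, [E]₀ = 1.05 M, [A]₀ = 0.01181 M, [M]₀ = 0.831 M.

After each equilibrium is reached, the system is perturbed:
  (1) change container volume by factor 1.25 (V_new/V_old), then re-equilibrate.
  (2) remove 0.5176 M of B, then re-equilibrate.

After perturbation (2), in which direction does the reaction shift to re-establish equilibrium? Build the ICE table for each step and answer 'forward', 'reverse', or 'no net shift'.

Q₀ = 2.1543e-05 vs Keq = 1.904 ⇒ Q<K, forward
Step 1:
                    B           E           A           M
  I             4.301        1.05     0.01181       0.831
  C           -0.2633      0.7899      0.5266      0.7899
  E             4.038        1.84      0.5384       1.621
  solve Keq expr → x = 0.2633; check Q = 1.904
Then change container volume by factor 1.25 (V_new/V_old).
Step 2:
                    B           E           A           M
  I              3.23       1.472      0.4307       1.297
  C          -0.07686      0.2306      0.1537      0.2306
  E             3.153       1.702      0.5844       1.527
  solve Keq expr → x = 0.07686; check Q = 1.904
Then remove 0.5176 M of B.
Step 3:
                    B           E           A           M
  I             2.636       1.702      0.5844       1.527
  C           0.00963    -0.02889    -0.01926    -0.02889
  E             2.645       1.674      0.5652       1.498
  solve Keq expr → x = -0.00963; check Q = 1.904

Direction: reverse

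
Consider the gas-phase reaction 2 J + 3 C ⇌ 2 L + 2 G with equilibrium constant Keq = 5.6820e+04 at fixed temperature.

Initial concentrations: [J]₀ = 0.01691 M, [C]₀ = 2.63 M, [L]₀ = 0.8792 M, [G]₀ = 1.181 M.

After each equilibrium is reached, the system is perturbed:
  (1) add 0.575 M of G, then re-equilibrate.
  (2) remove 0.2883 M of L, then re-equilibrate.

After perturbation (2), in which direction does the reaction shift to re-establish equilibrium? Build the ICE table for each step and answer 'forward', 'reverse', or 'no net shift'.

Direction: forward

Q₀ = 207.3 vs Keq = 5.6820e+04 ⇒ Q<K, forward
Step 1:
                  J         C         L         G
  init      0.01691      2.63    0.8792     1.181
  Δ        -0.01584  -0.02376   0.01584   0.01584
  eq       0.001068     2.606     0.895     1.197
  solve Keq expr → x = 0.007921; check Q = 5.6820e+04
Then add 0.575 M of G.
Step 2:
                  J         C         L         G
  init     0.001068     2.606     0.895     1.772
  Δ       5.1109e-04 7.6663e-04 -5.1109e-04 -5.1109e-04
  eq       0.001579     2.607    0.8945     1.771
  solve Keq expr → x = -2.5554e-04; check Q = 5.6820e+04
Then remove 0.2883 M of L.
Step 3:
                  J         C         L         G
  init     0.001579     2.607    0.6062     1.771
  Δ       -5.0729e-04 -7.6093e-04 5.0729e-04 5.0729e-04
  eq       0.001072     2.606    0.6067     1.772
  solve Keq expr → x = 2.5364e-04; check Q = 5.6820e+04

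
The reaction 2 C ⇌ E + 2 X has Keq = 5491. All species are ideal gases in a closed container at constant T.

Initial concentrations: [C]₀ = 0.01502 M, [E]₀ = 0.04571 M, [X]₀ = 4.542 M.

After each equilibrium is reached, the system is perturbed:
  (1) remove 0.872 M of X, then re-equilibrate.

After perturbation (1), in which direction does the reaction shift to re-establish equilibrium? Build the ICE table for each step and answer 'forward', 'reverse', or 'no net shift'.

Q₀ = 4180 vs Keq = 5491 ⇒ Q<K, forward
Step 1:
                  C         E         X
  I         0.01502   0.04571     4.542
  C       -0.001783 8.9147e-04  0.001783
  E         0.01324    0.0466     4.544
  solve Keq expr → x = 8.9147e-04; check Q = 5491
Then remove 0.872 M of X.
Step 2:
                  C         E         X
  I         0.01324    0.0466     3.672
  C       -0.002397  0.001198  0.002397
  E         0.01084    0.0478     3.674
  solve Keq expr → x = 0.001198; check Q = 5491

Direction: forward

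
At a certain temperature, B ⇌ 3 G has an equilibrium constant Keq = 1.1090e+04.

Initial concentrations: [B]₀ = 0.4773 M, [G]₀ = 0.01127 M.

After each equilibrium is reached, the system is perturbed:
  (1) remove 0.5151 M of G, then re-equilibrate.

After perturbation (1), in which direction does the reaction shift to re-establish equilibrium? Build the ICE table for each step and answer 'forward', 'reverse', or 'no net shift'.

Direction: forward

Q₀ = 2.9990e-06 vs Keq = 1.1090e+04 ⇒ Q<K, forward
Step 1:
                    B           G
  init         0.4773     0.01127
  Δ            -0.477       1.431
  eq       2.7058e-04       1.442
  solve Keq expr → x = 0.477; check Q = 1.1090e+04
Then remove 0.5151 M of G.
Step 2:
                    B           G
  init     2.7058e-04      0.9273
  Δ       -1.9855e-04  5.9564e-04
  eq       7.2029e-05      0.9279
  solve Keq expr → x = 1.9855e-04; check Q = 1.1090e+04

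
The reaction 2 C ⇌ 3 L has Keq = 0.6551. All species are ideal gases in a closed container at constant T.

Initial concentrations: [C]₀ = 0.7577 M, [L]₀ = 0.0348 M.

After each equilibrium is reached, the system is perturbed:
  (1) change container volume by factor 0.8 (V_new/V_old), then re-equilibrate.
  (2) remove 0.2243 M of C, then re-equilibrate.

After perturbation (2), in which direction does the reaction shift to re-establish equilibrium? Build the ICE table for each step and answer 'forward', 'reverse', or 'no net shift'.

Q₀ = 7.3408e-05 vs Keq = 0.6551 ⇒ Q<K, forward
Step 1:
                   C          L
  Initial     0.7577     0.0348
  Change     -0.3138     0.4706
  Equil       0.4439     0.5054
  solve Keq expr → x = 0.1569; check Q = 0.6551
Then change container volume by factor 0.8 (V_new/V_old).
Step 2:
                   C          L
  Initial     0.5549     0.6318
  Change     0.02058   -0.03087
  Equil       0.5755     0.6009
  solve Keq expr → x = -0.01029; check Q = 0.6551
Then remove 0.2243 M of C.
Step 3:
                   C          L
  Initial     0.3512     0.6009
  Change     0.07347    -0.1102
  Equil       0.4247     0.4907
  solve Keq expr → x = -0.03674; check Q = 0.6551

Direction: reverse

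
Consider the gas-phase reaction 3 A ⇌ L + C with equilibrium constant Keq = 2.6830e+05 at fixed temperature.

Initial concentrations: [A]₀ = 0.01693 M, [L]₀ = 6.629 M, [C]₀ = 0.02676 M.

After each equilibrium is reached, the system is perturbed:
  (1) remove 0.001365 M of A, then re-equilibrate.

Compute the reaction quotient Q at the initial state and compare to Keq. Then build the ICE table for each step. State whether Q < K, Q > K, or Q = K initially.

Q₀ = 3.6556e+04; Q < K (proceeds forward)

Q₀ = 3.6556e+04 vs Keq = 2.6830e+05 ⇒ Q<K, forward
Step 1:
                  A         L         C
  Initial   0.01693     6.629   0.02676
  Change  -0.007939  0.002646  0.002646
  Equil    0.008991     6.632   0.02941
  solve Keq expr → x = 0.002646; check Q = 2.6830e+05
Then remove 0.001365 M of A.
Step 2:
                  A         L         C
  Initial  0.007626     6.632   0.02941
  Change    0.00132 -4.3991e-04 -4.3991e-04
  Equil    0.008946     6.631   0.02897
  solve Keq expr → x = -4.3991e-04; check Q = 2.6830e+05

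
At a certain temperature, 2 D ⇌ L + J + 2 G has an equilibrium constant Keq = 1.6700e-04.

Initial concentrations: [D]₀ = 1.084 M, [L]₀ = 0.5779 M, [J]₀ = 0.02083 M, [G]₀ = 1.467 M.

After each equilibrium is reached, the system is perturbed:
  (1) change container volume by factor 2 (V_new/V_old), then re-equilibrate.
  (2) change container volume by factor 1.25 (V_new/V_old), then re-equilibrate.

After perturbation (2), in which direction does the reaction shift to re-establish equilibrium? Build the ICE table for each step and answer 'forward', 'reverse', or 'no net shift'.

Q₀ = 0.02205 vs Keq = 1.6700e-04 ⇒ Q>K, reverse
Step 1:
                  D         L         J         G
  Initial     1.084    0.5779   0.02083     1.467
  Change    0.04129  -0.02064  -0.02064  -0.04129
  Equil       1.125    0.5573 1.8669e-04     1.426
  solve Keq expr → x = -0.02064; check Q = 1.6700e-04
Then change container volume by factor 2 (V_new/V_old).
Step 2:
                  D         L         J         G
  Initial    0.5626    0.2786 9.3345e-05    0.7129
  Change  -5.5669e-04 2.7835e-04 2.7835e-04 5.5669e-04
  Equil      0.5621    0.2789 3.7169e-04    0.7134
  solve Keq expr → x = 2.7835e-04; check Q = 1.6700e-04
Then change container volume by factor 1.25 (V_new/V_old).
Step 3:
                  D         L         J         G
  Initial    0.4497    0.2231 2.9735e-04    0.5707
  Change  -3.3139e-04 1.6569e-04 1.6569e-04 3.3139e-04
  Equil      0.4493    0.2233 4.6305e-04    0.5711
  solve Keq expr → x = 1.6569e-04; check Q = 1.6700e-04

Direction: forward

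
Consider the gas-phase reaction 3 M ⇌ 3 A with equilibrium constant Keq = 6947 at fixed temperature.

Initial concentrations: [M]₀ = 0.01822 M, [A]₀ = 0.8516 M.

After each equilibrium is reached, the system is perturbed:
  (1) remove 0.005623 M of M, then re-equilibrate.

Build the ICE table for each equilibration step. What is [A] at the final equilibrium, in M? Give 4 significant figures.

[A]_eq = 0.8212 M

Q₀ = 1.0211e+05 vs Keq = 6947 ⇒ Q>K, reverse
Step 1:
                   M          A
  I          0.01822     0.8516
  C           0.0251    -0.0251
  E          0.04332     0.8265
  solve Keq expr → x = -0.008365; check Q = 6947
Then remove 0.005623 M of M.
Step 2:
                   M          A
  I          0.03769     0.8265
  C         0.005343  -0.005343
  E          0.04304     0.8212
  solve Keq expr → x = -0.001781; check Q = 6947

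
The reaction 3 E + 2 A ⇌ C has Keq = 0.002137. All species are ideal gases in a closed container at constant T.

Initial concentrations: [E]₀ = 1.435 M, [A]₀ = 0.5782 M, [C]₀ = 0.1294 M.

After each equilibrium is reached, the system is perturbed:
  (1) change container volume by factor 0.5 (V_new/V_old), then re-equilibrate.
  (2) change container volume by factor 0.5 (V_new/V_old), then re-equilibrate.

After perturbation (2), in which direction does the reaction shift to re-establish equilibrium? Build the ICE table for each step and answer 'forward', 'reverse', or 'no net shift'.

Q₀ = 0.131 vs Keq = 0.002137 ⇒ Q>K, reverse
Step 1:
                   E          A          C
  I            1.435     0.5782     0.1294
  C           0.3631     0.2421     -0.121
  E            1.798     0.8203    0.00836
  solve Keq expr → x = -0.121; check Q = 0.002137
Then change container volume by factor 0.5 (V_new/V_old).
Step 2:
                   E          A          C
  I            3.596      1.641    0.01672
  C           -0.369     -0.246      0.123
  E            3.227      1.395     0.1397
  solve Keq expr → x = 0.123; check Q = 0.002137
Then change container volume by factor 0.5 (V_new/V_old).
Step 3:
                   E          A          C
  I            6.455      2.789     0.2794
  C           -1.537     -1.024     0.5122
  E            4.918      1.765     0.7916
  solve Keq expr → x = 0.5122; check Q = 0.002137

Direction: forward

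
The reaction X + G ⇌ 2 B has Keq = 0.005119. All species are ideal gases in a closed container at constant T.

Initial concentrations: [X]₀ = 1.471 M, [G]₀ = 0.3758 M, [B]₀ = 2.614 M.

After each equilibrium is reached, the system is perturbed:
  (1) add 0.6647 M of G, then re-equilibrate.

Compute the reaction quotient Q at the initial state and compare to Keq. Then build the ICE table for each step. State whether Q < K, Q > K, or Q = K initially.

Q₀ = 12.36; Q > K (proceeds reverse)

Q₀ = 12.36 vs Keq = 0.005119 ⇒ Q>K, reverse
Step 1:
                   X          G          B
  init         1.471     0.3758      2.614
  Δ            1.232      1.232     -2.465
  eq           2.703      1.608     0.1492
  solve Keq expr → x = -1.232; check Q = 0.005119
Then add 0.6647 M of G.
Step 2:
                   X          G          B
  init         2.703      2.273     0.1492
  Δ          -0.0136    -0.0136    0.02719
  eq            2.69      2.259     0.1764
  solve Keq expr → x = 0.0136; check Q = 0.005119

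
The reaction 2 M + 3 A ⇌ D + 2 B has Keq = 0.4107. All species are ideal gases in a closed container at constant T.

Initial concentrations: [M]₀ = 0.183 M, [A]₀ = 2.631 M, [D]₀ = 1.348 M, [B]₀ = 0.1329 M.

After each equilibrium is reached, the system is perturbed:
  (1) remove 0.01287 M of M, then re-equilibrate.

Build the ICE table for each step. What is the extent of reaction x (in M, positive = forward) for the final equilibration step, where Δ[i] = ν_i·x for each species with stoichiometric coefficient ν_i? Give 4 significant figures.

Q₀ = 0.03904 vs Keq = 0.4107 ⇒ Q<K, forward
Step 1:
                   M          A          D          B
  I            0.183      2.631      1.348     0.1329
  C         -0.08295    -0.1244    0.04148    0.08295
  E              0.1      2.507      1.389     0.2159
  solve Keq expr → x = 0.04148; check Q = 0.4107
Then remove 0.01287 M of M.
Step 2:
                   M          A          D          B
  I          0.08718      2.507      1.389     0.2159
  C         0.008215    0.01232  -0.004108  -0.008215
  E          0.09539      2.519      1.385     0.2076
  solve Keq expr → x = -0.004108; check Q = 0.4107

x = -0.004108 M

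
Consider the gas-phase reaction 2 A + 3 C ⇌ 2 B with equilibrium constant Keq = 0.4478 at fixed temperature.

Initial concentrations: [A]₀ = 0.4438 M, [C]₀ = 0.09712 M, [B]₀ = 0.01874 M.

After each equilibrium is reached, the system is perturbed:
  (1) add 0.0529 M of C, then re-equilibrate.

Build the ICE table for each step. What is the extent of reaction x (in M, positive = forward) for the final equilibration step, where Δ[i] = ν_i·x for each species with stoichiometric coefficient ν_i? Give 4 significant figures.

Q₀ = 1.946 vs Keq = 0.4478 ⇒ Q>K, reverse
Step 1:
                  A         C         B
  init       0.4438   0.09712   0.01874
  Δ        0.007874   0.01181 -0.007874
  eq         0.4517    0.1089   0.01087
  solve Keq expr → x = -0.003937; check Q = 0.4478
Then add 0.0529 M of C.
Step 2:
                  A         C         B
  init       0.4517    0.1618   0.01087
  Δ       -0.006732   -0.0101  0.006732
  eq         0.4449    0.1517    0.0176
  solve Keq expr → x = 0.003366; check Q = 0.4478

x = 0.003366 M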